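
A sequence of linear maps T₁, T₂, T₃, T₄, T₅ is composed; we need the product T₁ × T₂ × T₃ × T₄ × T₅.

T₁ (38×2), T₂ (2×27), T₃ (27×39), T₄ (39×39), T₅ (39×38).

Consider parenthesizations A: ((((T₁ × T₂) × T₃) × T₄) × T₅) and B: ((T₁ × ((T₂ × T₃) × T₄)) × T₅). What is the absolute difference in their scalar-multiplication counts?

Order A = ((((T₁ × T₂) × T₃) × T₄) × T₅): (T₁ × T₂): 38×2 by 2×27 → 38×27, cost 38·2·27 = 2052; ((T₁ × T₂) × T₃): 38×27 by 27×39 → 38×39, cost 38·27·39 = 40014; cumulative 42066; (((T₁ × T₂) × T₃) × T₄): 38×39 by 39×39 → 38×39, cost 38·39·39 = 57798; cumulative 99864; ((((T₁ × T₂) × T₃) × T₄) × T₅): 38×39 by 39×38 → 38×38, cost 38·39·38 = 56316; cumulative 156180. Total 156180.
Order B = ((T₁ × ((T₂ × T₃) × T₄)) × T₅): (T₂ × T₃): 2×27 by 27×39 → 2×39, cost 2·27·39 = 2106; ((T₂ × T₃) × T₄): 2×39 by 39×39 → 2×39, cost 2·39·39 = 3042; cumulative 5148; (T₁ × ((T₂ × T₃) × T₄)): 38×2 by 2×39 → 38×39, cost 38·2·39 = 2964; cumulative 8112; ((T₁ × ((T₂ × T₃) × T₄)) × T₅): 38×39 by 39×38 → 38×38, cost 38·39·38 = 56316; cumulative 64428. Total 64428.
Difference: |156180 − 64428| = 91752.

91752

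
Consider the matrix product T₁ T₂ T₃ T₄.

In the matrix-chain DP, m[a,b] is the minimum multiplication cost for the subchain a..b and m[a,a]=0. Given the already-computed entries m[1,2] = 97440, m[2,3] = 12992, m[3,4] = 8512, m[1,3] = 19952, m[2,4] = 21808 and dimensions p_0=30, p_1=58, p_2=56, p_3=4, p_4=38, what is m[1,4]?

24512

m[1,4] = min over k∈[1,3] of m[1,k]+m[k+1,4]+p_{0}·p_k·p_{4}.
k=1: 0 + 21808 + 30·58·38 = 87928; k=2: 97440 + 8512 + 30·56·38 = 169792; k=3: 19952 + 0 + 30·4·38 = 24512.
Minimum: 24512 at k=3.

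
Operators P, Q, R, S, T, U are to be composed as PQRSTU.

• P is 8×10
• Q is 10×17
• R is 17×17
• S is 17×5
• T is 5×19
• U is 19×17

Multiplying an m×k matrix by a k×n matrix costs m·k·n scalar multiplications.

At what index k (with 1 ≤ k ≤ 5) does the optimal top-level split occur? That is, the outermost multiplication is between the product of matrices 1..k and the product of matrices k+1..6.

4

Adjacent pairs: PQ = 8·10·17 = 1360; QR = 10·17·17 = 2890; RS = 17·17·5 = 1445; ST = 17·5·19 = 1615; TU = 5·19·17 = 1615.
Length 3: P..R: k=1: 0+2890+8·10·17=4250; k=2: 1360+0+8·17·17=3672 → min 3672 | Q..S: k=2: 0+1445+10·17·5=2295; k=3: 2890+0+10·17·5=3740 → min 2295 | R..T: k=3: 0+1615+17·17·19=7106; k=4: 1445+0+17·5·19=3060 → min 3060 | S..U: k=4: 0+1615+17·5·17=3060; k=5: 1615+0+17·19·17=7106 → min 3060.
Length 4: P..S: k=1: 0+2295+8·10·5=2695; k=2: 1360+1445+8·17·5=3485; k=3: 3672+0+8·17·5=4352 → min 2695 | Q..T: k=2: 0+3060+10·17·19=6290; k=3: 2890+1615+10·17·19=7735; k=4: 2295+0+10·5·19=3245 → min 3245 | R..U: k=3: 0+3060+17·17·17=7973; k=4: 1445+1615+17·5·17=4505; k=5: 3060+0+17·19·17=8551 → min 4505.
Length 5: P..T: k=1: 0+3245+8·10·19=4765; k=2: 1360+3060+8·17·19=7004; k=3: 3672+1615+8·17·19=7871; k=4: 2695+0+8·5·19=3455 → min 3455 | Q..U: k=2: 0+4505+10·17·17=7395; k=3: 2890+3060+10·17·17=8840; k=4: 2295+1615+10·5·17=4760; k=5: 3245+0+10·19·17=6475 → min 4760.
Top-level splits: k=1: (P..P)·(Q..U) → 0+4760+8·10·17 = 6120; k=2: (P..Q)·(R..U) → 1360+4505+8·17·17 = 8177; k=3: (P..R)·(S..U) → 3672+3060+8·17·17 = 9044; k=4: (P..S)·(T..U) → 2695+1615+8·5·17 = 4990; k=5: (P..T)·(U..U) → 3455+0+8·19·17 = 6039.
Best split is after S, i.e. k = 4.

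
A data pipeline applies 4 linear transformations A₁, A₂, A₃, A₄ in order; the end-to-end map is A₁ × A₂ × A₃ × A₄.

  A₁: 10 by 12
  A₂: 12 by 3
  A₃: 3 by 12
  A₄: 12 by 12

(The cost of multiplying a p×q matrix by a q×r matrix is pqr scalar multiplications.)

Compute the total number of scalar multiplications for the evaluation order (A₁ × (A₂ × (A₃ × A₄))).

2304

(A₃ × A₄): 3×12 by 12×12 → 3×12, cost 3·12·12 = 432
(A₂ × (A₃ × A₄)): 12×3 by 3×12 → 12×12, cost 12·3·12 = 432; cumulative 864
(A₁ × (A₂ × (A₃ × A₄))): 10×12 by 12×12 → 10×12, cost 10·12·12 = 1440; cumulative 2304
Total: 2304 scalar multiplications.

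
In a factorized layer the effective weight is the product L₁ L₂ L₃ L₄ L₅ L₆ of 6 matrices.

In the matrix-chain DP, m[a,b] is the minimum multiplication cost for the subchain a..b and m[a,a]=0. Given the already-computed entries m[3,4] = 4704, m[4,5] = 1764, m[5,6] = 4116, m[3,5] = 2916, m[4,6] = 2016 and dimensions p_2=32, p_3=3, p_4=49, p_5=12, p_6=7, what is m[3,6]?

m[3,6] = min over k∈[3,5] of m[3,k]+m[k+1,6]+p_{2}·p_k·p_{6}.
k=3: 0 + 2016 + 32·3·7 = 2688; k=4: 4704 + 4116 + 32·49·7 = 19796; k=5: 2916 + 0 + 32·12·7 = 5604.
Minimum: 2688 at k=3.

2688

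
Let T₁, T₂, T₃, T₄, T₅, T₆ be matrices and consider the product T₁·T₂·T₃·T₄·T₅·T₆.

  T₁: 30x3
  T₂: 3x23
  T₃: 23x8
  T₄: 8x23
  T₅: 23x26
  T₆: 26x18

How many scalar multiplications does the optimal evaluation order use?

5922

Adjacent pairs: T₁T₂ = 30·3·23 = 2070; T₂T₃ = 3·23·8 = 552; T₃T₄ = 23·8·23 = 4232; T₄T₅ = 8·23·26 = 4784; T₅T₆ = 23·26·18 = 10764.
Length 3: T₁..T₃: k=1: 0+552+30·3·8=1272; k=2: 2070+0+30·23·8=7590 → min 1272 | T₂..T₄: k=2: 0+4232+3·23·23=5819; k=3: 552+0+3·8·23=1104 → min 1104 | T₃..T₅: k=3: 0+4784+23·8·26=9568; k=4: 4232+0+23·23·26=17986 → min 9568 | T₄..T₆: k=4: 0+10764+8·23·18=14076; k=5: 4784+0+8·26·18=8528 → min 8528.
Length 4: T₁..T₄: k=1: 0+1104+30·3·23=3174; k=2: 2070+4232+30·23·23=22172; k=3: 1272+0+30·8·23=6792 → min 3174 | T₂..T₅: k=2: 0+9568+3·23·26=11362; k=3: 552+4784+3·8·26=5960; k=4: 1104+0+3·23·26=2898 → min 2898 | T₃..T₆: k=3: 0+8528+23·8·18=11840; k=4: 4232+10764+23·23·18=24518; k=5: 9568+0+23·26·18=20332 → min 11840.
Length 5: T₁..T₅: k=1: 0+2898+30·3·26=5238; k=2: 2070+9568+30·23·26=29578; k=3: 1272+4784+30·8·26=12296; k=4: 3174+0+30·23·26=21114 → min 5238 | T₂..T₆: k=2: 0+11840+3·23·18=13082; k=3: 552+8528+3·8·18=9512; k=4: 1104+10764+3·23·18=13110; k=5: 2898+0+3·26·18=4302 → min 4302.
Length 6: T₁..T₆: k=1: 0+4302+30·3·18=5922; k=2: 2070+11840+30·23·18=26330; k=3: 1272+8528+30·8·18=14120; k=4: 3174+10764+30·23·18=26358; k=5: 5238+0+30·26·18=19278 → min 5922.
Optimal order: (T₁·((((T₂·T₃)·T₄)·T₅)·T₆)) with cost 5922.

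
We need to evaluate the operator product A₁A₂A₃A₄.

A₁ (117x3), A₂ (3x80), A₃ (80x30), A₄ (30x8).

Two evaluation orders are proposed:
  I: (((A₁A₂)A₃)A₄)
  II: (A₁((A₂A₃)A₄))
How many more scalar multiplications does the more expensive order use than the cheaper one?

326232

Order I = (((A₁A₂)A₃)A₄): (A₁A₂): 117×3 by 3×80 → 117×80, cost 117·3·80 = 28080; ((A₁A₂)A₃): 117×80 by 80×30 → 117×30, cost 117·80·30 = 280800; cumulative 308880; (((A₁A₂)A₃)A₄): 117×30 by 30×8 → 117×8, cost 117·30·8 = 28080; cumulative 336960. Total 336960.
Order II = (A₁((A₂A₃)A₄)): (A₂A₃): 3×80 by 80×30 → 3×30, cost 3·80·30 = 7200; ((A₂A₃)A₄): 3×30 by 30×8 → 3×8, cost 3·30·8 = 720; cumulative 7920; (A₁((A₂A₃)A₄)): 117×3 by 3×8 → 117×8, cost 117·3·8 = 2808; cumulative 10728. Total 10728.
Difference: |336960 − 10728| = 326232.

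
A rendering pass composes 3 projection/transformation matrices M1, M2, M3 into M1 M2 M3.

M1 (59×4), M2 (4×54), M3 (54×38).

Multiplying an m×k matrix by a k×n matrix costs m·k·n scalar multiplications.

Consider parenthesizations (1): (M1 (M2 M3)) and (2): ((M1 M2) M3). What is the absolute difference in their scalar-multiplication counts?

Order (1) = (M1 (M2 M3)): (M2 M3): 4×54 by 54×38 → 4×38, cost 4·54·38 = 8208; (M1 (M2 M3)): 59×4 by 4×38 → 59×38, cost 59·4·38 = 8968; cumulative 17176. Total 17176.
Order (2) = ((M1 M2) M3): (M1 M2): 59×4 by 4×54 → 59×54, cost 59·4·54 = 12744; ((M1 M2) M3): 59×54 by 54×38 → 59×38, cost 59·54·38 = 121068; cumulative 133812. Total 133812.
Difference: |17176 − 133812| = 116636.

116636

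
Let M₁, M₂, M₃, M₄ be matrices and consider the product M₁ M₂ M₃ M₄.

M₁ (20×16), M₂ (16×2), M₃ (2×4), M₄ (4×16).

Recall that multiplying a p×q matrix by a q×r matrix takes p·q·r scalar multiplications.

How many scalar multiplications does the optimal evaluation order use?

1408

Adjacent pairs: M₁M₂ = 20·16·2 = 640; M₂M₃ = 16·2·4 = 128; M₃M₄ = 2·4·16 = 128.
Length 3: M₁..M₃: k=1: 0+128+20·16·4=1408; k=2: 640+0+20·2·4=800 → min 800 | M₂..M₄: k=2: 0+128+16·2·16=640; k=3: 128+0+16·4·16=1152 → min 640.
Length 4: M₁..M₄: k=1: 0+640+20·16·16=5760; k=2: 640+128+20·2·16=1408; k=3: 800+0+20·4·16=2080 → min 1408.
Optimal order: ((M₁ M₂) (M₃ M₄)) with cost 1408.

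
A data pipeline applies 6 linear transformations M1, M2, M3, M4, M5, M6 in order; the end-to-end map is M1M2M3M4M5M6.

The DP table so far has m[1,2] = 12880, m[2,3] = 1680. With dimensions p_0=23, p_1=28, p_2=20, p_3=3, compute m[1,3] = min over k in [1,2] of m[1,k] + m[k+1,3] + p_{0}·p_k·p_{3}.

m[1,3] = min over k∈[1,2] of m[1,k]+m[k+1,3]+p_{0}·p_k·p_{3}.
k=1: 0 + 1680 + 23·28·3 = 3612; k=2: 12880 + 0 + 23·20·3 = 14260.
Minimum: 3612 at k=1.

3612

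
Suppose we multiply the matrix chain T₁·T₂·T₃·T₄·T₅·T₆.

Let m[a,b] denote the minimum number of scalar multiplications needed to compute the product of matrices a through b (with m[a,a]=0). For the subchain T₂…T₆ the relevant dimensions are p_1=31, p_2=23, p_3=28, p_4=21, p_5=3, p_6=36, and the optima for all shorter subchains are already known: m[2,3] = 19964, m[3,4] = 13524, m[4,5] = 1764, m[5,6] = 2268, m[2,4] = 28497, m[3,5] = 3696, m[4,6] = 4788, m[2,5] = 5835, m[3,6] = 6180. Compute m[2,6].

m[2,6] = min over k∈[2,5] of m[2,k]+m[k+1,6]+p_{1}·p_k·p_{6}.
k=2: 0 + 6180 + 31·23·36 = 31848; k=3: 19964 + 4788 + 31·28·36 = 56000; k=4: 28497 + 2268 + 31·21·36 = 54201; k=5: 5835 + 0 + 31·3·36 = 9183.
Minimum: 9183 at k=5.

9183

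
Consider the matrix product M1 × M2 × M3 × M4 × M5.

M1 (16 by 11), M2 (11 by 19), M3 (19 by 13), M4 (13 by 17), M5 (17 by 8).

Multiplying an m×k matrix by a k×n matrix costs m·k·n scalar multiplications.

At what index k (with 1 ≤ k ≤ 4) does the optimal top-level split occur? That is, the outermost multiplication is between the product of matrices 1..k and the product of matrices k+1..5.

1

Adjacent pairs: M1M2 = 16·11·19 = 3344; M2M3 = 11·19·13 = 2717; M3M4 = 19·13·17 = 4199; M4M5 = 13·17·8 = 1768.
Length 3: M1..M3: k=1: 0+2717+16·11·13=5005; k=2: 3344+0+16·19·13=7296 → min 5005 | M2..M4: k=2: 0+4199+11·19·17=7752; k=3: 2717+0+11·13·17=5148 → min 5148 | M3..M5: k=3: 0+1768+19·13·8=3744; k=4: 4199+0+19·17·8=6783 → min 3744.
Length 4: M1..M4: k=1: 0+5148+16·11·17=8140; k=2: 3344+4199+16·19·17=12711; k=3: 5005+0+16·13·17=8541 → min 8140 | M2..M5: k=2: 0+3744+11·19·8=5416; k=3: 2717+1768+11·13·8=5629; k=4: 5148+0+11·17·8=6644 → min 5416.
Top-level splits: k=1: (M1..M1)·(M2..M5) → 0+5416+16·11·8 = 6824; k=2: (M1..M2)·(M3..M5) → 3344+3744+16·19·8 = 9520; k=3: (M1..M3)·(M4..M5) → 5005+1768+16·13·8 = 8437; k=4: (M1..M4)·(M5..M5) → 8140+0+16·17·8 = 10316.
Best split is after M1, i.e. k = 1.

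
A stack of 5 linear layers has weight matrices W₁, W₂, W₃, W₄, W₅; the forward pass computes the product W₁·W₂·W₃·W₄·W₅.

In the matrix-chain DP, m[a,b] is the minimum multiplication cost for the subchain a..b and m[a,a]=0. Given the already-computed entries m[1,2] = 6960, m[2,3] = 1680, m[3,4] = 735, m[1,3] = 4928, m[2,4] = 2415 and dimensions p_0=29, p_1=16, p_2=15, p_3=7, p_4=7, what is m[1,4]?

m[1,4] = min over k∈[1,3] of m[1,k]+m[k+1,4]+p_{0}·p_k·p_{4}.
k=1: 0 + 2415 + 29·16·7 = 5663; k=2: 6960 + 735 + 29·15·7 = 10740; k=3: 4928 + 0 + 29·7·7 = 6349.
Minimum: 5663 at k=1.

5663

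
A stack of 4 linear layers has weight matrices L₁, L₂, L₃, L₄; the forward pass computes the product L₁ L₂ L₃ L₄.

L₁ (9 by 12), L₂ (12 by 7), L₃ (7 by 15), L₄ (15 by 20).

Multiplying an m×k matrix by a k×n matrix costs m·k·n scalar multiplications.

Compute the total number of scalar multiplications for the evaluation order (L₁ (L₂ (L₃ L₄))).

(L₃ L₄): 7×15 by 15×20 → 7×20, cost 7·15·20 = 2100
(L₂ (L₃ L₄)): 12×7 by 7×20 → 12×20, cost 12·7·20 = 1680; cumulative 3780
(L₁ (L₂ (L₃ L₄))): 9×12 by 12×20 → 9×20, cost 9·12·20 = 2160; cumulative 5940
Total: 5940 scalar multiplications.

5940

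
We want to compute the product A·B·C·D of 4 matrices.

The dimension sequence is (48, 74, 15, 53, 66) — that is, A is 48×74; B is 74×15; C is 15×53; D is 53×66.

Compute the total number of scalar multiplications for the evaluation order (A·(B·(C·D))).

360162

(C·D): 15×53 by 53×66 → 15×66, cost 15·53·66 = 52470
(B·(C·D)): 74×15 by 15×66 → 74×66, cost 74·15·66 = 73260; cumulative 125730
(A·(B·(C·D))): 48×74 by 74×66 → 48×66, cost 48·74·66 = 234432; cumulative 360162
Total: 360162 scalar multiplications.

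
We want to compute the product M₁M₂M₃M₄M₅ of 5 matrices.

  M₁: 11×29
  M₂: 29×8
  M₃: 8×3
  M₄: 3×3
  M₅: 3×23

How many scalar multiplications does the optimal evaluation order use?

2484

Adjacent pairs: M₁M₂ = 11·29·8 = 2552; M₂M₃ = 29·8·3 = 696; M₃M₄ = 8·3·3 = 72; M₄M₅ = 3·3·23 = 207.
Length 3: M₁..M₃: k=1: 0+696+11·29·3=1653; k=2: 2552+0+11·8·3=2816 → min 1653 | M₂..M₄: k=2: 0+72+29·8·3=768; k=3: 696+0+29·3·3=957 → min 768 | M₃..M₅: k=3: 0+207+8·3·23=759; k=4: 72+0+8·3·23=624 → min 624.
Length 4: M₁..M₄: k=1: 0+768+11·29·3=1725; k=2: 2552+72+11·8·3=2888; k=3: 1653+0+11·3·3=1752 → min 1725 | M₂..M₅: k=2: 0+624+29·8·23=5960; k=3: 696+207+29·3·23=2904; k=4: 768+0+29·3·23=2769 → min 2769.
Length 5: M₁..M₅: k=1: 0+2769+11·29·23=10106; k=2: 2552+624+11·8·23=5200; k=3: 1653+207+11·3·23=2619; k=4: 1725+0+11·3·23=2484 → min 2484.
Optimal order: ((M₁(M₂(M₃M₄)))M₅) with cost 2484.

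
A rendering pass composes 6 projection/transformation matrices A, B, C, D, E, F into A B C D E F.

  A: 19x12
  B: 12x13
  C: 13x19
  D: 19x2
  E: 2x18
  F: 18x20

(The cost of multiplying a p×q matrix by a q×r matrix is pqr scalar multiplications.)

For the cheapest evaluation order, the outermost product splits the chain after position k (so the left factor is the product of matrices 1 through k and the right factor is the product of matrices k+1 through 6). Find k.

4

Adjacent pairs: AB = 19·12·13 = 2964; BC = 12·13·19 = 2964; CD = 13·19·2 = 494; DE = 19·2·18 = 684; EF = 2·18·20 = 720.
Length 3: A..C: k=1: 0+2964+19·12·19=7296; k=2: 2964+0+19·13·19=7657 → min 7296 | B..D: k=2: 0+494+12·13·2=806; k=3: 2964+0+12·19·2=3420 → min 806 | C..E: k=3: 0+684+13·19·18=5130; k=4: 494+0+13·2·18=962 → min 962 | D..F: k=4: 0+720+19·2·20=1480; k=5: 684+0+19·18·20=7524 → min 1480.
Length 4: A..D: k=1: 0+806+19·12·2=1262; k=2: 2964+494+19·13·2=3952; k=3: 7296+0+19·19·2=8018 → min 1262 | B..E: k=2: 0+962+12·13·18=3770; k=3: 2964+684+12·19·18=7752; k=4: 806+0+12·2·18=1238 → min 1238 | C..F: k=3: 0+1480+13·19·20=6420; k=4: 494+720+13·2·20=1734; k=5: 962+0+13·18·20=5642 → min 1734.
Length 5: A..E: k=1: 0+1238+19·12·18=5342; k=2: 2964+962+19·13·18=8372; k=3: 7296+684+19·19·18=14478; k=4: 1262+0+19·2·18=1946 → min 1946 | B..F: k=2: 0+1734+12·13·20=4854; k=3: 2964+1480+12·19·20=9004; k=4: 806+720+12·2·20=2006; k=5: 1238+0+12·18·20=5558 → min 2006.
Top-level splits: k=1: (A..A)·(B..F) → 0+2006+19·12·20 = 6566; k=2: (A..B)·(C..F) → 2964+1734+19·13·20 = 9638; k=3: (A..C)·(D..F) → 7296+1480+19·19·20 = 15996; k=4: (A..D)·(E..F) → 1262+720+19·2·20 = 2742; k=5: (A..E)·(F..F) → 1946+0+19·18·20 = 8786.
Best split is after D, i.e. k = 4.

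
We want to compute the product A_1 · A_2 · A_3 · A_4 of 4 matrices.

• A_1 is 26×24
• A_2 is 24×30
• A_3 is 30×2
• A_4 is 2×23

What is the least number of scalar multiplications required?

3884

Adjacent pairs: A_1A_2 = 26·24·30 = 18720; A_2A_3 = 24·30·2 = 1440; A_3A_4 = 30·2·23 = 1380.
Length 3: A_1..A_3: k=1: 0+1440+26·24·2=2688; k=2: 18720+0+26·30·2=20280 → min 2688 | A_2..A_4: k=2: 0+1380+24·30·23=17940; k=3: 1440+0+24·2·23=2544 → min 2544.
Length 4: A_1..A_4: k=1: 0+2544+26·24·23=16896; k=2: 18720+1380+26·30·23=38040; k=3: 2688+0+26·2·23=3884 → min 3884.
Optimal order: ((A_1 · (A_2 · A_3)) · A_4) with cost 3884.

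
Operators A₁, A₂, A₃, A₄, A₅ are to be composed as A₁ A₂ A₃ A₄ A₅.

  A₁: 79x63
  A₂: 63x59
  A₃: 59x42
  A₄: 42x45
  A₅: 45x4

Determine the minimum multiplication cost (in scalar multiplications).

Adjacent pairs: A₁A₂ = 79·63·59 = 293643; A₂A₃ = 63·59·42 = 156114; A₃A₄ = 59·42·45 = 111510; A₄A₅ = 42·45·4 = 7560.
Length 3: A₁..A₃: k=1: 0+156114+79·63·42=365148; k=2: 293643+0+79·59·42=489405 → min 365148 | A₂..A₄: k=2: 0+111510+63·59·45=278775; k=3: 156114+0+63·42·45=275184 → min 275184 | A₃..A₅: k=3: 0+7560+59·42·4=17472; k=4: 111510+0+59·45·4=122130 → min 17472.
Length 4: A₁..A₄: k=1: 0+275184+79·63·45=499149; k=2: 293643+111510+79·59·45=614898; k=3: 365148+0+79·42·45=514458 → min 499149 | A₂..A₅: k=2: 0+17472+63·59·4=32340; k=3: 156114+7560+63·42·4=174258; k=4: 275184+0+63·45·4=286524 → min 32340.
Length 5: A₁..A₅: k=1: 0+32340+79·63·4=52248; k=2: 293643+17472+79·59·4=329759; k=3: 365148+7560+79·42·4=385980; k=4: 499149+0+79·45·4=513369 → min 52248.
Optimal order: (A₁ (A₂ (A₃ (A₄ A₅)))) with cost 52248.

52248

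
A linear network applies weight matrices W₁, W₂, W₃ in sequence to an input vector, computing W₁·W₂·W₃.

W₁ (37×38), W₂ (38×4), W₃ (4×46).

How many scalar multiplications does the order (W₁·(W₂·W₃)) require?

(W₂·W₃): 38×4 by 4×46 → 38×46, cost 38·4·46 = 6992
(W₁·(W₂·W₃)): 37×38 by 38×46 → 37×46, cost 37·38·46 = 64676; cumulative 71668
Total: 71668 scalar multiplications.

71668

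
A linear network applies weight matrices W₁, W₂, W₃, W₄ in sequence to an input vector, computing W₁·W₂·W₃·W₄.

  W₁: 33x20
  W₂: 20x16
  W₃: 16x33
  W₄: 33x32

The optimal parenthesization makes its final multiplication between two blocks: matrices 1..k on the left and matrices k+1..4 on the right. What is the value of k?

2

Adjacent pairs: W₁W₂ = 33·20·16 = 10560; W₂W₃ = 20·16·33 = 10560; W₃W₄ = 16·33·32 = 16896.
Length 3: W₁..W₃: k=1: 0+10560+33·20·33=32340; k=2: 10560+0+33·16·33=27984 → min 27984 | W₂..W₄: k=2: 0+16896+20·16·32=27136; k=3: 10560+0+20·33·32=31680 → min 27136.
Top-level splits: k=1: (W₁..W₁)·(W₂..W₄) → 0+27136+33·20·32 = 48256; k=2: (W₁..W₂)·(W₃..W₄) → 10560+16896+33·16·32 = 44352; k=3: (W₁..W₃)·(W₄..W₄) → 27984+0+33·33·32 = 62832.
Best split is after W₂, i.e. k = 2.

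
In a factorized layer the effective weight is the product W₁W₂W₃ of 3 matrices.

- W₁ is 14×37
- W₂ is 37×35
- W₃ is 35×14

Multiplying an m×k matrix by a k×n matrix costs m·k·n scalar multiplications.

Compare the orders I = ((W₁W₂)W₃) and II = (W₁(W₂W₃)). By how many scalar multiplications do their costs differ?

Order I = ((W₁W₂)W₃): (W₁W₂): 14×37 by 37×35 → 14×35, cost 14·37·35 = 18130; ((W₁W₂)W₃): 14×35 by 35×14 → 14×14, cost 14·35·14 = 6860; cumulative 24990. Total 24990.
Order II = (W₁(W₂W₃)): (W₂W₃): 37×35 by 35×14 → 37×14, cost 37·35·14 = 18130; (W₁(W₂W₃)): 14×37 by 37×14 → 14×14, cost 14·37·14 = 7252; cumulative 25382. Total 25382.
Difference: |24990 − 25382| = 392.

392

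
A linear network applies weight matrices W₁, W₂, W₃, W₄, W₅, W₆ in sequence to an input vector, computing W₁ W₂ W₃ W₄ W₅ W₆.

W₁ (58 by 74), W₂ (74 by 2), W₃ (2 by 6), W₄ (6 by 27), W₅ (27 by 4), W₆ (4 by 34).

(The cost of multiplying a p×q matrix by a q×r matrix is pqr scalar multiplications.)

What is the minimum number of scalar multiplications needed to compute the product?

Adjacent pairs: W₁W₂ = 58·74·2 = 8584; W₂W₃ = 74·2·6 = 888; W₃W₄ = 2·6·27 = 324; W₄W₅ = 6·27·4 = 648; W₅W₆ = 27·4·34 = 3672.
Length 3: W₁..W₃: k=1: 0+888+58·74·6=26640; k=2: 8584+0+58·2·6=9280 → min 9280 | W₂..W₄: k=2: 0+324+74·2·27=4320; k=3: 888+0+74·6·27=12876 → min 4320 | W₃..W₅: k=3: 0+648+2·6·4=696; k=4: 324+0+2·27·4=540 → min 540 | W₄..W₆: k=4: 0+3672+6·27·34=9180; k=5: 648+0+6·4·34=1464 → min 1464.
Length 4: W₁..W₄: k=1: 0+4320+58·74·27=120204; k=2: 8584+324+58·2·27=12040; k=3: 9280+0+58·6·27=18676 → min 12040 | W₂..W₅: k=2: 0+540+74·2·4=1132; k=3: 888+648+74·6·4=3312; k=4: 4320+0+74·27·4=12312 → min 1132 | W₃..W₆: k=3: 0+1464+2·6·34=1872; k=4: 324+3672+2·27·34=5832; k=5: 540+0+2·4·34=812 → min 812.
Length 5: W₁..W₅: k=1: 0+1132+58·74·4=18300; k=2: 8584+540+58·2·4=9588; k=3: 9280+648+58·6·4=11320; k=4: 12040+0+58·27·4=18304 → min 9588 | W₂..W₆: k=2: 0+812+74·2·34=5844; k=3: 888+1464+74·6·34=17448; k=4: 4320+3672+74·27·34=75924; k=5: 1132+0+74·4·34=11196 → min 5844.
Length 6: W₁..W₆: k=1: 0+5844+58·74·34=151772; k=2: 8584+812+58·2·34=13340; k=3: 9280+1464+58·6·34=22576; k=4: 12040+3672+58·27·34=68956; k=5: 9588+0+58·4·34=17476 → min 13340.
Optimal order: ((W₁ W₂) (((W₃ W₄) W₅) W₆)) with cost 13340.

13340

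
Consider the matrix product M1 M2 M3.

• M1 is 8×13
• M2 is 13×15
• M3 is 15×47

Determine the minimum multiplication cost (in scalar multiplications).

7200

Order (M1 (M2 M3)): (M2 M3): 13×15 by 15×47 → 13×47, cost 13·15·47 = 9165; (M1 (M2 M3)): 8×13 by 13×47 → 8×47, cost 8·13·47 = 4888; cumulative 14053. Total 14053.
Order ((M1 M2) M3): (M1 M2): 8×13 by 13×15 → 8×15, cost 8·13·15 = 1560; ((M1 M2) M3): 8×15 by 15×47 → 8×47, cost 8·15·47 = 5640; cumulative 7200. Total 7200.
Minimum: 7200.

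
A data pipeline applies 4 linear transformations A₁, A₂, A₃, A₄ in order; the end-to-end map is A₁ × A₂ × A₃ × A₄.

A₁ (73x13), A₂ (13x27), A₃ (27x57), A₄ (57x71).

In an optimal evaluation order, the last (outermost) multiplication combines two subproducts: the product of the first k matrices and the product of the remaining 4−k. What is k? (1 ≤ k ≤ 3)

1

Adjacent pairs: A₁A₂ = 73·13·27 = 25623; A₂A₃ = 13·27·57 = 20007; A₃A₄ = 27·57·71 = 109269.
Length 3: A₁..A₃: k=1: 0+20007+73·13·57=74100; k=2: 25623+0+73·27·57=137970 → min 74100 | A₂..A₄: k=2: 0+109269+13·27·71=134190; k=3: 20007+0+13·57·71=72618 → min 72618.
Top-level splits: k=1: (A₁..A₁)·(A₂..A₄) → 0+72618+73·13·71 = 139997; k=2: (A₁..A₂)·(A₃..A₄) → 25623+109269+73·27·71 = 274833; k=3: (A₁..A₃)·(A₄..A₄) → 74100+0+73·57·71 = 369531.
Best split is after A₁, i.e. k = 1.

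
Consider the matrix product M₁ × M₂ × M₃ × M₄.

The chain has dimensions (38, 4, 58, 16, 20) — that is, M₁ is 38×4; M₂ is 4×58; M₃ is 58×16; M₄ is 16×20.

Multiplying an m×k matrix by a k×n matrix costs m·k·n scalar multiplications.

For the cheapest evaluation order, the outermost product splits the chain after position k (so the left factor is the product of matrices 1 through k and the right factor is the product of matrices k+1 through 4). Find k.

Adjacent pairs: M₁M₂ = 38·4·58 = 8816; M₂M₃ = 4·58·16 = 3712; M₃M₄ = 58·16·20 = 18560.
Length 3: M₁..M₃: k=1: 0+3712+38·4·16=6144; k=2: 8816+0+38·58·16=44080 → min 6144 | M₂..M₄: k=2: 0+18560+4·58·20=23200; k=3: 3712+0+4·16·20=4992 → min 4992.
Top-level splits: k=1: (M₁..M₁)·(M₂..M₄) → 0+4992+38·4·20 = 8032; k=2: (M₁..M₂)·(M₃..M₄) → 8816+18560+38·58·20 = 71456; k=3: (M₁..M₃)·(M₄..M₄) → 6144+0+38·16·20 = 18304.
Best split is after M₁, i.e. k = 1.

1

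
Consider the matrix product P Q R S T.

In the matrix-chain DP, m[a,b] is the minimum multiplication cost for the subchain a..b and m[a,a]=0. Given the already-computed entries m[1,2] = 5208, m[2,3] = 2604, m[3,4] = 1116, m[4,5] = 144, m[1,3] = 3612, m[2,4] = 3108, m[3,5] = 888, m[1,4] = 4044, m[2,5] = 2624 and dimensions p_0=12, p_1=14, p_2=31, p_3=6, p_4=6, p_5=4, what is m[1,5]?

m[1,5] = min over k∈[1,4] of m[1,k]+m[k+1,5]+p_{0}·p_k·p_{5}.
k=1: 0 + 2624 + 12·14·4 = 3296; k=2: 5208 + 888 + 12·31·4 = 7584; k=3: 3612 + 144 + 12·6·4 = 4044; k=4: 4044 + 0 + 12·6·4 = 4332.
Minimum: 3296 at k=1.

3296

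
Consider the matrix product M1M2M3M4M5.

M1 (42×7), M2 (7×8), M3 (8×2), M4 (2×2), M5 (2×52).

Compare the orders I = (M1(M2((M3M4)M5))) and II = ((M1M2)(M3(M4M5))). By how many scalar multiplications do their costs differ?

1800

Order I = (M1(M2((M3M4)M5))): (M3M4): 8×2 by 2×2 → 8×2, cost 8·2·2 = 32; ((M3M4)M5): 8×2 by 2×52 → 8×52, cost 8·2·52 = 832; cumulative 864; (M2((M3M4)M5)): 7×8 by 8×52 → 7×52, cost 7·8·52 = 2912; cumulative 3776; (M1(M2((M3M4)M5))): 42×7 by 7×52 → 42×52, cost 42·7·52 = 15288; cumulative 19064. Total 19064.
Order II = ((M1M2)(M3(M4M5))): (M1M2): 42×7 by 7×8 → 42×8, cost 42·7·8 = 2352; (M4M5): 2×2 by 2×52 → 2×52, cost 2·2·52 = 208; (M3(M4M5)): 8×2 by 2×52 → 8×52, cost 8·2·52 = 832; cumulative 1040; ((M1M2)(M3(M4M5))): 42×8 by 8×52 → 42×52, cost 42·8·52 = 17472; cumulative 20864. Total 20864.
Difference: |19064 − 20864| = 1800.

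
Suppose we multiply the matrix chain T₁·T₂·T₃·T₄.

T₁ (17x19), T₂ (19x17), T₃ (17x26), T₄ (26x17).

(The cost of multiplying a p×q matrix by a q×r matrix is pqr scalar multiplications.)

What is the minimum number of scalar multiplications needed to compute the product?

17918

Adjacent pairs: T₁T₂ = 17·19·17 = 5491; T₂T₃ = 19·17·26 = 8398; T₃T₄ = 17·26·17 = 7514.
Length 3: T₁..T₃: k=1: 0+8398+17·19·26=16796; k=2: 5491+0+17·17·26=13005 → min 13005 | T₂..T₄: k=2: 0+7514+19·17·17=13005; k=3: 8398+0+19·26·17=16796 → min 13005.
Length 4: T₁..T₄: k=1: 0+13005+17·19·17=18496; k=2: 5491+7514+17·17·17=17918; k=3: 13005+0+17·26·17=20519 → min 17918.
Optimal order: ((T₁·T₂)·(T₃·T₄)) with cost 17918.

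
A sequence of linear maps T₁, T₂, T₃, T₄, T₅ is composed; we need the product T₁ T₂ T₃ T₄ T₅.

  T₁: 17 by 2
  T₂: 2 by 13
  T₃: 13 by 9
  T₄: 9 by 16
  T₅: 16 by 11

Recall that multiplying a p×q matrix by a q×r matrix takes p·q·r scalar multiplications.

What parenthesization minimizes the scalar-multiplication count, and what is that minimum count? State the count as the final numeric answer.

Adjacent pairs: T₁T₂ = 17·2·13 = 442; T₂T₃ = 2·13·9 = 234; T₃T₄ = 13·9·16 = 1872; T₄T₅ = 9·16·11 = 1584.
Length 3: T₁..T₃: k=1: 0+234+17·2·9=540; k=2: 442+0+17·13·9=2431 → min 540 | T₂..T₄: k=2: 0+1872+2·13·16=2288; k=3: 234+0+2·9·16=522 → min 522 | T₃..T₅: k=3: 0+1584+13·9·11=2871; k=4: 1872+0+13·16·11=4160 → min 2871.
Length 4: T₁..T₄: k=1: 0+522+17·2·16=1066; k=2: 442+1872+17·13·16=5850; k=3: 540+0+17·9·16=2988 → min 1066 | T₂..T₅: k=2: 0+2871+2·13·11=3157; k=3: 234+1584+2·9·11=2016; k=4: 522+0+2·16·11=874 → min 874.
Length 5: T₁..T₅: k=1: 0+874+17·2·11=1248; k=2: 442+2871+17·13·11=5744; k=3: 540+1584+17·9·11=3807; k=4: 1066+0+17·16·11=4058 → min 1248.
Optimal parenthesization: (T₁ (((T₂ T₃) T₄) T₅)) with cost 1248.

1248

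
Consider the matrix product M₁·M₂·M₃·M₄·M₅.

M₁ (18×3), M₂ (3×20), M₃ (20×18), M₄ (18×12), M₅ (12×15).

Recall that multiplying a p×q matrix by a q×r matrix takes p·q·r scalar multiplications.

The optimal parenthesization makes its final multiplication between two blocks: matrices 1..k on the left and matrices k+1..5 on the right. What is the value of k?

1

Adjacent pairs: M₁M₂ = 18·3·20 = 1080; M₂M₃ = 3·20·18 = 1080; M₃M₄ = 20·18·12 = 4320; M₄M₅ = 18·12·15 = 3240.
Length 3: M₁..M₃: k=1: 0+1080+18·3·18=2052; k=2: 1080+0+18·20·18=7560 → min 2052 | M₂..M₄: k=2: 0+4320+3·20·12=5040; k=3: 1080+0+3·18·12=1728 → min 1728 | M₃..M₅: k=3: 0+3240+20·18·15=8640; k=4: 4320+0+20·12·15=7920 → min 7920.
Length 4: M₁..M₄: k=1: 0+1728+18·3·12=2376; k=2: 1080+4320+18·20·12=9720; k=3: 2052+0+18·18·12=5940 → min 2376 | M₂..M₅: k=2: 0+7920+3·20·15=8820; k=3: 1080+3240+3·18·15=5130; k=4: 1728+0+3·12·15=2268 → min 2268.
Top-level splits: k=1: (M₁..M₁)·(M₂..M₅) → 0+2268+18·3·15 = 3078; k=2: (M₁..M₂)·(M₃..M₅) → 1080+7920+18·20·15 = 14400; k=3: (M₁..M₃)·(M₄..M₅) → 2052+3240+18·18·15 = 10152; k=4: (M₁..M₄)·(M₅..M₅) → 2376+0+18·12·15 = 5616.
Best split is after M₁, i.e. k = 1.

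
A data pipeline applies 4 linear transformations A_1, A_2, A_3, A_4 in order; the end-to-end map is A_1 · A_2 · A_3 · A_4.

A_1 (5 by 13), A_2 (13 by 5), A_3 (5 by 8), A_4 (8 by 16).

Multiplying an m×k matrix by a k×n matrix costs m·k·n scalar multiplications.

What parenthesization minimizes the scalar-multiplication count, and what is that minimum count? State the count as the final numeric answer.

Adjacent pairs: A_1A_2 = 5·13·5 = 325; A_2A_3 = 13·5·8 = 520; A_3A_4 = 5·8·16 = 640.
Length 3: A_1..A_3: k=1: 0+520+5·13·8=1040; k=2: 325+0+5·5·8=525 → min 525 | A_2..A_4: k=2: 0+640+13·5·16=1680; k=3: 520+0+13·8·16=2184 → min 1680.
Length 4: A_1..A_4: k=1: 0+1680+5·13·16=2720; k=2: 325+640+5·5·16=1365; k=3: 525+0+5·8·16=1165 → min 1165.
Optimal parenthesization: (((A_1 · A_2) · A_3) · A_4) with cost 1165.

1165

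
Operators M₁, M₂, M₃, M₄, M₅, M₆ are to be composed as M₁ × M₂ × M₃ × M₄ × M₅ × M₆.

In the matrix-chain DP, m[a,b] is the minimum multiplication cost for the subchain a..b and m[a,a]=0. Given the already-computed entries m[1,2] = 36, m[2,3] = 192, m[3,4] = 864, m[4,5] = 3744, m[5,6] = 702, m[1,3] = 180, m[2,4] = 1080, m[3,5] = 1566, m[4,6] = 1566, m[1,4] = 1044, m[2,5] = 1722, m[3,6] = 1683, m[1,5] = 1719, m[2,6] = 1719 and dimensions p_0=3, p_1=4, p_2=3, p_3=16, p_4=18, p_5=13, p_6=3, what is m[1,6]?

1746

m[1,6] = min over k∈[1,5] of m[1,k]+m[k+1,6]+p_{0}·p_k·p_{6}.
k=1: 0 + 1719 + 3·4·3 = 1755; k=2: 36 + 1683 + 3·3·3 = 1746; k=3: 180 + 1566 + 3·16·3 = 1890; k=4: 1044 + 702 + 3·18·3 = 1908; k=5: 1719 + 0 + 3·13·3 = 1836.
Minimum: 1746 at k=2.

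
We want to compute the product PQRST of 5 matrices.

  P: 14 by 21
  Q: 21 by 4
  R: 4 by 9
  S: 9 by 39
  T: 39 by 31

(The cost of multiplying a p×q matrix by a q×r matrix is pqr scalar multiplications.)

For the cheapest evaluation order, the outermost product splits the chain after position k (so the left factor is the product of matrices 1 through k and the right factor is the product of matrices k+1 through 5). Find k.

Adjacent pairs: PQ = 14·21·4 = 1176; QR = 21·4·9 = 756; RS = 4·9·39 = 1404; ST = 9·39·31 = 10881.
Length 3: P..R: k=1: 0+756+14·21·9=3402; k=2: 1176+0+14·4·9=1680 → min 1680 | Q..S: k=2: 0+1404+21·4·39=4680; k=3: 756+0+21·9·39=8127 → min 4680 | R..T: k=3: 0+10881+4·9·31=11997; k=4: 1404+0+4·39·31=6240 → min 6240.
Length 4: P..S: k=1: 0+4680+14·21·39=16146; k=2: 1176+1404+14·4·39=4764; k=3: 1680+0+14·9·39=6594 → min 4764 | Q..T: k=2: 0+6240+21·4·31=8844; k=3: 756+10881+21·9·31=17496; k=4: 4680+0+21·39·31=30069 → min 8844.
Top-level splits: k=1: (P..P)·(Q..T) → 0+8844+14·21·31 = 17958; k=2: (P..Q)·(R..T) → 1176+6240+14·4·31 = 9152; k=3: (P..R)·(S..T) → 1680+10881+14·9·31 = 16467; k=4: (P..S)·(T..T) → 4764+0+14·39·31 = 21690.
Best split is after Q, i.e. k = 2.

2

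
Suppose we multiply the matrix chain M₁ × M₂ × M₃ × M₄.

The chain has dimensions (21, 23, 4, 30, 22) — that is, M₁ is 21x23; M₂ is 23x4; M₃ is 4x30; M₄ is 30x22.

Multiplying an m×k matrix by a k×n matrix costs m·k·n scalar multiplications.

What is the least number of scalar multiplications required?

Adjacent pairs: M₁M₂ = 21·23·4 = 1932; M₂M₃ = 23·4·30 = 2760; M₃M₄ = 4·30·22 = 2640.
Length 3: M₁..M₃: k=1: 0+2760+21·23·30=17250; k=2: 1932+0+21·4·30=4452 → min 4452 | M₂..M₄: k=2: 0+2640+23·4·22=4664; k=3: 2760+0+23·30·22=17940 → min 4664.
Length 4: M₁..M₄: k=1: 0+4664+21·23·22=15290; k=2: 1932+2640+21·4·22=6420; k=3: 4452+0+21·30·22=18312 → min 6420.
Optimal order: ((M₁ × M₂) × (M₃ × M₄)) with cost 6420.

6420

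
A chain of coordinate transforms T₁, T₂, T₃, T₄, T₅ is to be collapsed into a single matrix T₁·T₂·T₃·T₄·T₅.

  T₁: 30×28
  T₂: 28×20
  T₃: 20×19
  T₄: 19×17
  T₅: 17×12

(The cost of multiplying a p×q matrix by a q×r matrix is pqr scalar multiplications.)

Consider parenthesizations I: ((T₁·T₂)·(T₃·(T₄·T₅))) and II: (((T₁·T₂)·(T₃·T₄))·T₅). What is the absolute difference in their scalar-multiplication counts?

7144

Order I = ((T₁·T₂)·(T₃·(T₄·T₅))): (T₁·T₂): 30×28 by 28×20 → 30×20, cost 30·28·20 = 16800; (T₄·T₅): 19×17 by 17×12 → 19×12, cost 19·17·12 = 3876; (T₃·(T₄·T₅)): 20×19 by 19×12 → 20×12, cost 20·19·12 = 4560; cumulative 8436; ((T₁·T₂)·(T₃·(T₄·T₅))): 30×20 by 20×12 → 30×12, cost 30·20·12 = 7200; cumulative 32436. Total 32436.
Order II = (((T₁·T₂)·(T₃·T₄))·T₅): (T₁·T₂): 30×28 by 28×20 → 30×20, cost 30·28·20 = 16800; (T₃·T₄): 20×19 by 19×17 → 20×17, cost 20·19·17 = 6460; ((T₁·T₂)·(T₃·T₄)): 30×20 by 20×17 → 30×17, cost 30·20·17 = 10200; cumulative 33460; (((T₁·T₂)·(T₃·T₄))·T₅): 30×17 by 17×12 → 30×12, cost 30·17·12 = 6120; cumulative 39580. Total 39580.
Difference: |32436 − 39580| = 7144.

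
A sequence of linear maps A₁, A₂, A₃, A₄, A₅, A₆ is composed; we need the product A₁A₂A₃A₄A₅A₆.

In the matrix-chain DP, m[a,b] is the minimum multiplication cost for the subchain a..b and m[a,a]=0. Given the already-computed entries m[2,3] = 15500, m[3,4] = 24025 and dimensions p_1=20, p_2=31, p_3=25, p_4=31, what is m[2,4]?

31000

m[2,4] = min over k∈[2,3] of m[2,k]+m[k+1,4]+p_{1}·p_k·p_{4}.
k=2: 0 + 24025 + 20·31·31 = 43245; k=3: 15500 + 0 + 20·25·31 = 31000.
Minimum: 31000 at k=3.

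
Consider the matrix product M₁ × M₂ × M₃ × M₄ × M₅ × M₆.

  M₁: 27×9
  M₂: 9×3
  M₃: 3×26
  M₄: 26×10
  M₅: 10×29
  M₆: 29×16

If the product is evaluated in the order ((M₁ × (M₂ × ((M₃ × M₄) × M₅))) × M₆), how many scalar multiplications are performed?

(M₃ × M₄): 3×26 by 26×10 → 3×10, cost 3·26·10 = 780
((M₃ × M₄) × M₅): 3×10 by 10×29 → 3×29, cost 3·10·29 = 870; cumulative 1650
(M₂ × ((M₃ × M₄) × M₅)): 9×3 by 3×29 → 9×29, cost 9·3·29 = 783; cumulative 2433
(M₁ × (M₂ × ((M₃ × M₄) × M₅))): 27×9 by 9×29 → 27×29, cost 27·9·29 = 7047; cumulative 9480
((M₁ × (M₂ × ((M₃ × M₄) × M₅))) × M₆): 27×29 by 29×16 → 27×16, cost 27·29·16 = 12528; cumulative 22008
Total: 22008 scalar multiplications.

22008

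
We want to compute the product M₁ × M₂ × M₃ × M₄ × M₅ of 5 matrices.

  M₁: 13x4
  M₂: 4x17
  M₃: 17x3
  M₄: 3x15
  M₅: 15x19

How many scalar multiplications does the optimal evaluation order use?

Adjacent pairs: M₁M₂ = 13·4·17 = 884; M₂M₃ = 4·17·3 = 204; M₃M₄ = 17·3·15 = 765; M₄M₅ = 3·15·19 = 855.
Length 3: M₁..M₃: k=1: 0+204+13·4·3=360; k=2: 884+0+13·17·3=1547 → min 360 | M₂..M₄: k=2: 0+765+4·17·15=1785; k=3: 204+0+4·3·15=384 → min 384 | M₃..M₅: k=3: 0+855+17·3·19=1824; k=4: 765+0+17·15·19=5610 → min 1824.
Length 4: M₁..M₄: k=1: 0+384+13·4·15=1164; k=2: 884+765+13·17·15=4964; k=3: 360+0+13·3·15=945 → min 945 | M₂..M₅: k=2: 0+1824+4·17·19=3116; k=3: 204+855+4·3·19=1287; k=4: 384+0+4·15·19=1524 → min 1287.
Length 5: M₁..M₅: k=1: 0+1287+13·4·19=2275; k=2: 884+1824+13·17·19=6907; k=3: 360+855+13·3·19=1956; k=4: 945+0+13·15·19=4650 → min 1956.
Optimal order: ((M₁ × (M₂ × M₃)) × (M₄ × M₅)) with cost 1956.

1956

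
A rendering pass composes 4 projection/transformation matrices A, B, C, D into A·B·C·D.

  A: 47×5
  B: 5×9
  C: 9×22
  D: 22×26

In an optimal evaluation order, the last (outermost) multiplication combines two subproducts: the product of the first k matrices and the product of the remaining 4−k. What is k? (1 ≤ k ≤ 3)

Adjacent pairs: AB = 47·5·9 = 2115; BC = 5·9·22 = 990; CD = 9·22·26 = 5148.
Length 3: A..C: k=1: 0+990+47·5·22=6160; k=2: 2115+0+47·9·22=11421 → min 6160 | B..D: k=2: 0+5148+5·9·26=6318; k=3: 990+0+5·22·26=3850 → min 3850.
Top-level splits: k=1: (A..A)·(B..D) → 0+3850+47·5·26 = 9960; k=2: (A..B)·(C..D) → 2115+5148+47·9·26 = 18261; k=3: (A..C)·(D..D) → 6160+0+47·22·26 = 33044.
Best split is after A, i.e. k = 1.

1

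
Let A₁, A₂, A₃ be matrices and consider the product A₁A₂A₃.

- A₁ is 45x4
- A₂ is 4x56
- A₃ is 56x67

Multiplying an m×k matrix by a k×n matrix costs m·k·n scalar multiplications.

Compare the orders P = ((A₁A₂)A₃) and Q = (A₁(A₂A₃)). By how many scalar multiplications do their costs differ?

151852

Order P = ((A₁A₂)A₃): (A₁A₂): 45×4 by 4×56 → 45×56, cost 45·4·56 = 10080; ((A₁A₂)A₃): 45×56 by 56×67 → 45×67, cost 45·56·67 = 168840; cumulative 178920. Total 178920.
Order Q = (A₁(A₂A₃)): (A₂A₃): 4×56 by 56×67 → 4×67, cost 4·56·67 = 15008; (A₁(A₂A₃)): 45×4 by 4×67 → 45×67, cost 45·4·67 = 12060; cumulative 27068. Total 27068.
Difference: |178920 − 27068| = 151852.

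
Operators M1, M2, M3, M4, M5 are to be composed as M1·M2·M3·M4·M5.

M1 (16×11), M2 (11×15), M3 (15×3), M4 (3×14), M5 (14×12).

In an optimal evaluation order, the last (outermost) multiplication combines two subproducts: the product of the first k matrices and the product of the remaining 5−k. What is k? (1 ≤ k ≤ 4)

3

Adjacent pairs: M1M2 = 16·11·15 = 2640; M2M3 = 11·15·3 = 495; M3M4 = 15·3·14 = 630; M4M5 = 3·14·12 = 504.
Length 3: M1..M3: k=1: 0+495+16·11·3=1023; k=2: 2640+0+16·15·3=3360 → min 1023 | M2..M4: k=2: 0+630+11·15·14=2940; k=3: 495+0+11·3·14=957 → min 957 | M3..M5: k=3: 0+504+15·3·12=1044; k=4: 630+0+15·14·12=3150 → min 1044.
Length 4: M1..M4: k=1: 0+957+16·11·14=3421; k=2: 2640+630+16·15·14=6630; k=3: 1023+0+16·3·14=1695 → min 1695 | M2..M5: k=2: 0+1044+11·15·12=3024; k=3: 495+504+11·3·12=1395; k=4: 957+0+11·14·12=2805 → min 1395.
Top-level splits: k=1: (M1..M1)·(M2..M5) → 0+1395+16·11·12 = 3507; k=2: (M1..M2)·(M3..M5) → 2640+1044+16·15·12 = 6564; k=3: (M1..M3)·(M4..M5) → 1023+504+16·3·12 = 2103; k=4: (M1..M4)·(M5..M5) → 1695+0+16·14·12 = 4383.
Best split is after M3, i.e. k = 3.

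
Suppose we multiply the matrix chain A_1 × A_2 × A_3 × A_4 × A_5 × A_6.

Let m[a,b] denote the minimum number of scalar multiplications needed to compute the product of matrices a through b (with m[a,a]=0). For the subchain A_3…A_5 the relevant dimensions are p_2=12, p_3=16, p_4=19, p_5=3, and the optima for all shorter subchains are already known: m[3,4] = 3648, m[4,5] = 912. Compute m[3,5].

1488

m[3,5] = min over k∈[3,4] of m[3,k]+m[k+1,5]+p_{2}·p_k·p_{5}.
k=3: 0 + 912 + 12·16·3 = 1488; k=4: 3648 + 0 + 12·19·3 = 4332.
Minimum: 1488 at k=3.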